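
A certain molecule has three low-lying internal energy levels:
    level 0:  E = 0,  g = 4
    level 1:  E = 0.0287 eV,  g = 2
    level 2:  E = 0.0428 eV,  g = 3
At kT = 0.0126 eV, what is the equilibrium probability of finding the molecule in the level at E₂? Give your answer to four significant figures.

Eᵢ/kT = 0, 2.27778, 3.39683.
Z = Σ gᵢe^(−Eᵢ/kT) = 4·e^(−0) + 2·e^(−2.27778) + 3·e^(−3.39683) = 4.00000 + 0.205023 + 0.100438 = 4.30546.
P₂ = g₂ e^(−E₂/kT) / Z = 0.100438/4.30546 = 0.02333.

0.02333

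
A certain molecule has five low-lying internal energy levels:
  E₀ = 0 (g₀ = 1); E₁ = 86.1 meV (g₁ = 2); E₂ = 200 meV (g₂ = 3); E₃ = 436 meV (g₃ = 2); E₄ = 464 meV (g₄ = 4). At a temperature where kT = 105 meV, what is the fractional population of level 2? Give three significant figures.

Eᵢ/kT = 0, 0.82000, 1.9048, 4.1524, 4.4190.
Z = Σ gᵢe^(−Eᵢ/kT) = 1·e^(−0) + 2·e^(−0.82000) + 3·e^(−1.9048) + 2·e^(−4.1524) + 4·e^(−4.4190) = 1.0000 + 0.88086 + 0.44656 + 0.031453 + 0.048185 = 2.4071.
P₂ = g₂ e^(−E₂/kT) / Z = 0.44656/2.4071 = 0.186.

0.186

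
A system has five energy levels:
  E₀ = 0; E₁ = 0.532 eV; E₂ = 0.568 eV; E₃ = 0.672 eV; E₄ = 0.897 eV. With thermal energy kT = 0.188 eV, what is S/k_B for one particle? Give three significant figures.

0.532

Eᵢ/kT = 0, 2.8298, 3.0213, 3.5745, 4.7713.
Z = Σ e^(−Eᵢ/kT) = e^(−0) + e^(−2.8298) + e^(−3.0213) + e^(−3.5745) + e^(−4.7713) = 1.0000 + 0.059025 + 0.048738 + 0.028029 + 0.0084694 = 1.1443.
⟨E⟩ = Σ EᵢPᵢ = 0.074733 eV.
S/k_B = ln Z + ⟨E⟩/kT = ln(1.1443) + 0.074733/0.188 = 0.13479 + 0.39752 = 0.532.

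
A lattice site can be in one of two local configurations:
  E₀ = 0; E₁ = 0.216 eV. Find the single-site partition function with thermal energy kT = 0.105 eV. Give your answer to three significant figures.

Eᵢ/kT = 0, 2.0571.
Z = Σ e^(−Eᵢ/kT) = e^(−0) + e^(−2.0571) = 1.0000 + 0.12782 = 1.1278.

Z = 1.13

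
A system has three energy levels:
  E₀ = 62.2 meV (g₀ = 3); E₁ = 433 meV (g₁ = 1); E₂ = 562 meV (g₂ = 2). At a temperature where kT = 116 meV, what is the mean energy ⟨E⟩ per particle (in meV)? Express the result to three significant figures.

71.5 meV

Eᵢ/kT = 0.53621, 3.7328, 4.8448.
Z = Σ gᵢe^(−Eᵢ/kT) = 3·e^(−0.53621) + 1·e^(−3.7328) + 2·e^(−4.8448) = 1.7549 + 0.023926 + 0.015738 = 1.7946.
⟨E⟩ = Σ Eᵢ gᵢe^(−Eᵢ/kT) / Z = (62.2·1.7549 + 433·0.023926 + 562·0.015738) / 1.7946 = 71.5 meV.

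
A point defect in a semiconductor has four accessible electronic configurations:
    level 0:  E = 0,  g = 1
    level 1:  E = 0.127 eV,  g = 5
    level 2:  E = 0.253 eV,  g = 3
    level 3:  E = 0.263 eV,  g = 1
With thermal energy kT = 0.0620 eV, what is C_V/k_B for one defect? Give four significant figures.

1.364

Eᵢ/kT = 0, 2.04839, 4.08065, 4.24194.
Z = Σ gᵢe^(−Eᵢ/kT) = 1·e^(−0) + 5·e^(−2.04839) + 3·e^(−4.08065) + 1·e^(−4.24194) = 1.00000 + 0.644712 + 0.0506894 + 0.0143797 = 1.70978.
⟨E⟩ = 0.0576008 eV, ⟨E²⟩ = 0.00856120 eV².
C_V/k_B = (⟨E²⟩ − ⟨E⟩²)/(kT)² = (0.00856120 − 0.00331785)/0.00384400 = 1.364.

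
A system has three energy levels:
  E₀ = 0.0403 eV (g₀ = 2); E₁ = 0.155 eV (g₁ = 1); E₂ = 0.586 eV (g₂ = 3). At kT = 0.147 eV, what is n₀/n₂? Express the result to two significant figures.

n₀/n₂ = (g₀/g₂) exp[−(E₀−E₂)/kT] = (2/3) × exp(−(-0.5457 eV)/(0.147 eV)) = (2/3) × exp(3.712) = 27.

27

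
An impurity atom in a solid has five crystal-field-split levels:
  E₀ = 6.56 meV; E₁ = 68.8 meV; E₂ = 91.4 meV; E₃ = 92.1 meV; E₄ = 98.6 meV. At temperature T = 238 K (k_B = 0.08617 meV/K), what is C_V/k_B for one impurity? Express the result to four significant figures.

k_BT = 0.08617 × 238 K = 20.5085 meV.
Eᵢ/kT = 0.319867, 3.35471, 4.45669, 4.49082, 4.80776.
Z = Σ e^(−Eᵢ/kT) = e^(−0.319867) + e^(−3.35471) + e^(−4.45669) + e^(−4.49082) + e^(−4.80776) = 0.726246 + 0.0349195 + 0.0116007 + 0.0112114 + 0.00816613 = 0.792144.
⟨E⟩ = 12.7056 meV, ⟨E²⟩ = 590.732 meV².
C_V/k_B = (⟨E²⟩ − ⟨E⟩²)/(kT)² = (590.732 − 161.432)/420.599 = 1.021.

1.021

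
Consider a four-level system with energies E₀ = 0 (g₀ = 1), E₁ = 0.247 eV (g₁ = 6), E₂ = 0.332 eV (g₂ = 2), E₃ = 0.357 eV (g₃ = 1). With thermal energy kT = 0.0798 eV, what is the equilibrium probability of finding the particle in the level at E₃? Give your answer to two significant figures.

0.0087

Eᵢ/kT = 0, 3.095, 4.160, 4.474.
Z = Σ gᵢe^(−Eᵢ/kT) = 1·e^(−0) + 6·e^(−3.095) + 2·e^(−4.160) + 1·e^(−4.474) = 1.000 + 0.2717 + 0.03122 + 0.01140 = 1.314.
P₃ = g₃ e^(−E₃/kT) / Z = 0.01140/1.314 = 0.0087.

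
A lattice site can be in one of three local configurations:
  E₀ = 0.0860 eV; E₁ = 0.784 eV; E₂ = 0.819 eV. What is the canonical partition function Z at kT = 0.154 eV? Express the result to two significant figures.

Z = 0.58

Eᵢ/kT = 0.5584, 5.091, 5.318.
Z = Σ e^(−Eᵢ/kT) = e^(−0.5584) + e^(−5.091) + e^(−5.318) = 0.5721 + 0.006152 + 0.004903 = 0.5832.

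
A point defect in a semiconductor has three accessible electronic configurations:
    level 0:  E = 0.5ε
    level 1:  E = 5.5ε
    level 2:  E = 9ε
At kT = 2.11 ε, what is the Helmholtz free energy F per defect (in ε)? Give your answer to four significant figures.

0.2773 ε

Eᵢ/kT = 0.236967, 2.60664, 4.26540.
Z = Σ e^(−Eᵢ/kT) = e^(−0.236967) + e^(−2.60664) + e^(−4.26540) = 0.789017 + 0.0737820 + 0.0140462 = 0.876845.
F = −kT ln Z = −2.11 × ln(0.876845) = −2.11 × -0.131425 = 0.2773 ε.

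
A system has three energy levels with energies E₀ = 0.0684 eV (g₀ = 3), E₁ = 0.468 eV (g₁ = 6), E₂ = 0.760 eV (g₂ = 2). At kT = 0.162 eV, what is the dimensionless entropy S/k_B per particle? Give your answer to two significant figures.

1.7

Eᵢ/kT = 0.4222, 2.889, 4.691.
Z = Σ gᵢe^(−Eᵢ/kT) = 3·e^(−0.4222) + 6·e^(−2.889) + 2·e^(−4.691) = 1.967 + 0.3338 + 0.01836 = 2.319.
⟨E⟩ = Σ EᵢPᵢ = 0.1314 eV.
S/k_B = ln Z + ⟨E⟩/kT = ln(2.319) + 0.1314/0.162 = 0.8411 + 0.8111 = 1.7.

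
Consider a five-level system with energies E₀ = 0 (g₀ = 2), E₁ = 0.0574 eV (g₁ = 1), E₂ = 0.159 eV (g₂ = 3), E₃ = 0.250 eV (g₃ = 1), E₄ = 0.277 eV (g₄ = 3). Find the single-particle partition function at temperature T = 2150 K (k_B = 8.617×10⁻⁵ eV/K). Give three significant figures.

k_BT = 8.617×10⁻⁵ × 2150 K = 0.18527 eV.
Eᵢ/kT = 0, 0.30982, 0.85821, 1.3494, 1.4951.
Z = Σ gᵢe^(−Eᵢ/kT) = 2·e^(−0) + 1·e^(−0.30982) + 3·e^(−0.85821) + 1·e^(−1.3494) + 3·e^(−1.4951) = 2.0000 + 0.73358 + 1.2718 + 0.25940 + 0.67268 = 4.9375.

Z = 4.94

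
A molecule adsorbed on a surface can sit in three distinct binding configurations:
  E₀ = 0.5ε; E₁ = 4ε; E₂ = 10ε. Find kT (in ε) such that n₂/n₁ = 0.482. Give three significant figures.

8.22 ε

n₂/n₁ = exp[−(E₂−E₁)/kT] = 0.482.
⇒ (E₂−E₁)/kT = ln(1/0.482) = ln(2.0747) = 0.72982.
kT = 6ε / 0.72982 = 8.22 ε.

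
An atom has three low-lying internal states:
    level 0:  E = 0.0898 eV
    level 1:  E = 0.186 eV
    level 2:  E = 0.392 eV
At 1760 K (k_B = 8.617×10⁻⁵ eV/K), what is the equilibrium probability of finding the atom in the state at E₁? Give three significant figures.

k_BT = 8.617×10⁻⁵ × 1760 K = 0.15166 eV.
Eᵢ/kT = 0.59211, 1.2264, 2.5847.
Z = Σ e^(−Eᵢ/kT) = e^(−0.59211) + e^(−1.2264) + e^(−2.5847) = 0.55316 + 0.29335 + 0.075419 = 0.92193.
P₁ = e^(−E₁/kT) / Z = 0.29335/0.92193 = 0.318.

0.318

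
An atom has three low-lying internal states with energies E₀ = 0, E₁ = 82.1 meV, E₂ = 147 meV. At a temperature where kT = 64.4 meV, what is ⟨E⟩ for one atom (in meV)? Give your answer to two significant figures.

Eᵢ/kT = 0, 1.275, 2.283.
Z = Σ e^(−Eᵢ/kT) = e^(−0) + e^(−1.275) + e^(−2.283) = 1.000 + 0.2794 + 0.1020 = 1.381.
⟨E⟩ = Σ Eᵢ e^(−Eᵢ/kT) / Z = (0·1.000 + 82.1·0.2794 + 147·0.1020) / 1.381 = 27 meV.

27 meV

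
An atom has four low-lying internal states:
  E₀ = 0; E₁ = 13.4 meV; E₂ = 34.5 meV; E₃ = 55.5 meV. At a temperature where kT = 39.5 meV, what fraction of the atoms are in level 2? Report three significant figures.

Eᵢ/kT = 0, 0.33924, 0.87342, 1.4051.
Z = Σ e^(−Eᵢ/kT) = e^(−0) + e^(−0.33924) + e^(−0.87342) + e^(−1.4051) = 1.0000 + 0.71231 + 0.41752 + 0.24534 = 2.3752.
P₂ = e^(−E₂/kT) / Z = 0.41752/2.3752 = 0.176.

0.176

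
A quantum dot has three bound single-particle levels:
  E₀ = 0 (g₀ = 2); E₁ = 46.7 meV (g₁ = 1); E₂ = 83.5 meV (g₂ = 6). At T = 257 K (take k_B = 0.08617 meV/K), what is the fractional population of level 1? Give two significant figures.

k_BT = 0.08617 × 257 K = 22.15 meV.
Eᵢ/kT = 0, 2.108, 3.770.
Z = Σ gᵢe^(−Eᵢ/kT) = 2·e^(−0) + 1·e^(−2.108) + 6·e^(−3.770) = 2.000 + 0.1215 + 0.1383 = 2.260.
P₁ = g₁ e^(−E₁/kT) / Z = 0.1215/2.260 = 0.054.

0.054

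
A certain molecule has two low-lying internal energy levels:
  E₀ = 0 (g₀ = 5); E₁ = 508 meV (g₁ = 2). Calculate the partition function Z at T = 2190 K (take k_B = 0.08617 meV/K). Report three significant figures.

Z = 5.14

k_BT = 0.08617 × 2190 K = 188.71 meV.
Eᵢ/kT = 0, 2.6920.
Z = Σ gᵢe^(−Eᵢ/kT) = 5·e^(−0) + 2·e^(−2.6920) = 5.0000 + 0.13549 = 5.1355.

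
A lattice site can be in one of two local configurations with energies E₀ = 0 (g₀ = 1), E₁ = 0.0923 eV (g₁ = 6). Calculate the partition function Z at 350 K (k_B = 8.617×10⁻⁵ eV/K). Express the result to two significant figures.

Z = 1.3

k_BT = 8.617×10⁻⁵ × 350 K = 0.03016 eV.
Eᵢ/kT = 0, 3.060.
Z = Σ gᵢe^(−Eᵢ/kT) = 1·e^(−0) + 6·e^(−3.060) = 1.000 + 0.2813 = 1.281.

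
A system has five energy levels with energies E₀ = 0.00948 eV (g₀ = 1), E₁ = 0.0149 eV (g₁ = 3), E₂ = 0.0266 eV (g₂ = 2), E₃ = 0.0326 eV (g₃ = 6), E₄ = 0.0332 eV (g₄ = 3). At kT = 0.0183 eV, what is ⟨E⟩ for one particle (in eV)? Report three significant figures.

0.0224 eV

Eᵢ/kT = 0.51803, 0.81421, 1.4536, 1.7814, 1.8142.
Z = Σ gᵢe^(−Eᵢ/kT) = 1·e^(−0.51803) + 3·e^(−0.81421) + 2·e^(−1.4536) + 6·e^(−1.7814) + 3·e^(−1.8142) = 0.59569 + 1.3290 + 0.46745 + 1.0104 + 0.48890 = 3.8914.
⟨E⟩ = Σ Eᵢ gᵢe^(−Eᵢ/kT) / Z = (0.00948·0.59569 + 0.0149·1.3290 + 0.0266·0.46745 + 0.0326·1.0104 + 0.0332·0.48890) / 3.8914 = 0.0224 eV.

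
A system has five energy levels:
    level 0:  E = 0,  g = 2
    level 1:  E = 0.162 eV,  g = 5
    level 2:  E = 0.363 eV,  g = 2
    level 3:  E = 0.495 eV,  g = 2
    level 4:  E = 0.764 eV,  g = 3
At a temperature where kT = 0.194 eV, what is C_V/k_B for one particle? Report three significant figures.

Eᵢ/kT = 0, 0.83505, 1.8711, 2.5515, 3.9381.
Z = Σ gᵢe^(−Eᵢ/kT) = 2·e^(−0) + 5·e^(−0.83505) + 2·e^(−1.8711) + 2·e^(−2.5515) + 3·e^(−3.9381) = 2.0000 + 2.1693 + 0.30791 + 0.15593 + 0.058456 = 4.6916.
⟨E⟩ = 0.12470 eV, ⟨E²⟩ = 0.036199 eV².
C_V/k_B = (⟨E²⟩ − ⟨E⟩²)/(kT)² = (0.036199 − 0.015550)/0.037636 = 0.549.

0.549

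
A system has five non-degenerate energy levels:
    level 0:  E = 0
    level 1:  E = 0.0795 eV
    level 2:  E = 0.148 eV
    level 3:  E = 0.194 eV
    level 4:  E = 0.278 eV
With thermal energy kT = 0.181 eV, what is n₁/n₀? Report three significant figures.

n₁/n₀ = exp[−(E₁−E₀)/kT] = exp(−(0.0795 eV)/(0.181 eV)) = exp(-0.43923) = 0.645.

0.645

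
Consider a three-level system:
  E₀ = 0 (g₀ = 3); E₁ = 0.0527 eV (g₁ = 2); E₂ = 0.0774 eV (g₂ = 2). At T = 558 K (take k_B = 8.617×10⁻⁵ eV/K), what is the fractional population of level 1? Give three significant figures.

0.164

k_BT = 8.617×10⁻⁵ × 558 K = 0.048083 eV.
Eᵢ/kT = 0, 1.0960, 1.6097.
Z = Σ gᵢe^(−Eᵢ/kT) = 3·e^(−0) + 2·e^(−1.0960) + 2·e^(−1.6097) = 3.0000 + 0.66841 + 0.39990 = 4.0683.
P₁ = g₁ e^(−E₁/kT) / Z = 0.66841/4.0683 = 0.164.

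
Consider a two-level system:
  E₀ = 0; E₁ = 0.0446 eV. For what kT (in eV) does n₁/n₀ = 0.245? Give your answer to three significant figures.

0.0317 eV

n₁/n₀ = exp[−(E₁−E₀)/kT] = 0.245.
⇒ (E₁−E₀)/kT = ln(1/0.245) = ln(4.0816) = 1.4065.
kT = 0.0446 eV / 1.4065 = 0.0317 eV.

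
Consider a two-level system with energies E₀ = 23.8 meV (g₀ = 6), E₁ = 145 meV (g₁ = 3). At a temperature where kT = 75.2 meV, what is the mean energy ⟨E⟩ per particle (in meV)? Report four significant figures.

34.80 meV

Eᵢ/kT = 0.316489, 1.92819.
Z = Σ gᵢe^(−Eᵢ/kT) = 6·e^(−0.316489) + 3·e^(−1.92819) = 4.37222 + 0.436233 = 4.80845.
⟨E⟩ = Σ Eᵢ gᵢe^(−Eᵢ/kT) / Z = (23.8·4.37222 + 145·0.436233) / 4.80845 = 34.80 meV.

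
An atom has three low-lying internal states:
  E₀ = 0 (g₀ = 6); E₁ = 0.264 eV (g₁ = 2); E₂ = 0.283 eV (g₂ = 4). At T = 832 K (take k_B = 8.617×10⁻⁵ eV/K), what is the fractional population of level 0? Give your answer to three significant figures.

0.979

k_BT = 8.617×10⁻⁵ × 832 K = 0.071693 eV.
Eᵢ/kT = 0, 3.6824, 3.9474.
Z = Σ gᵢe^(−Eᵢ/kT) = 6·e^(−0) + 2·e^(−3.6824) + 4·e^(−3.9474) = 6.0000 + 0.050325 + 0.077219 = 6.1275.
P₀ = g₀ e^(−E₀/kT) / Z = 6.0000/6.1275 = 0.979.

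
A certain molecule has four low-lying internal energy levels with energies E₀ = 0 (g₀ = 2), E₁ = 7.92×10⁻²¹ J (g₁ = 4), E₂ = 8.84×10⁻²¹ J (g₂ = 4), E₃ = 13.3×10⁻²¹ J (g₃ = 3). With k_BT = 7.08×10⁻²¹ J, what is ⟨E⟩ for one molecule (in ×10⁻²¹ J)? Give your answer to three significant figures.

Eᵢ/kT = 0, 1.1186, 1.2486, 1.8785.
Z = Σ gᵢe^(−Eᵢ/kT) = 2·e^(−0) + 4·e^(−1.1186) + 4·e^(−1.2486) + 3·e^(−1.8785) = 2.0000 + 1.3069 + 1.1476 + 0.45846 = 4.9130.
⟨E⟩ = Σ Eᵢ gᵢe^(−Eᵢ/kT) / Z = (0·2.0000 + 7.92·1.3069 + 8.84·1.1476 + 13.3·0.45846) / 4.9130 = 5.41 ×10⁻²¹ J.

5.41 ×10⁻²¹ J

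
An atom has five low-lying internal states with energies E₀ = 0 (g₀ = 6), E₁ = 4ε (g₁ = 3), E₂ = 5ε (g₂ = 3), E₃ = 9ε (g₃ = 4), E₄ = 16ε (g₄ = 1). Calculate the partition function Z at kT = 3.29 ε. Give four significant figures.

Eᵢ/kT = 0, 1.21581, 1.51976, 2.73556, 4.86322.
Z = Σ gᵢe^(−Eᵢ/kT) = 6·e^(−0) + 3·e^(−1.21581) + 3·e^(−1.51976) + 4·e^(−2.73556) + 1·e^(−4.86322) = 6.00000 + 0.889409 + 0.656293 + 0.259431 + 0.00772557 = 7.81286.

Z = 7.813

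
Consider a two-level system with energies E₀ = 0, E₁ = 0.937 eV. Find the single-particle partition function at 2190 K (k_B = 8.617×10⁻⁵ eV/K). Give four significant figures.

Z = 1.007

k_BT = 8.617×10⁻⁵ × 2190 K = 0.188712 eV.
Eᵢ/kT = 0, 4.96524.
Z = Σ e^(−Eᵢ/kT) = e^(−0) + e^(−4.96524) = 1.00000 + 0.00697628 = 1.00698.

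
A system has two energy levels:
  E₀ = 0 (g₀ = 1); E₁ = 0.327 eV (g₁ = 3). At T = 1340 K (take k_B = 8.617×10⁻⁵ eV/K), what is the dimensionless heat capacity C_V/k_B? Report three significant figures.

1.02

k_BT = 8.617×10⁻⁵ × 1340 K = 0.11547 eV.
Eᵢ/kT = 0, 2.8319.
Z = Σ gᵢe^(−Eᵢ/kT) = 1·e^(−0) + 3·e^(−2.8319) = 1.0000 + 0.17670 = 1.1767.
⟨E⟩ = 0.049104 eV, ⟨E²⟩ = 0.016057 eV².
C_V/k_B = (⟨E²⟩ − ⟨E⟩²)/(kT)² = (0.016057 − 0.0024112)/0.013333 = 1.02.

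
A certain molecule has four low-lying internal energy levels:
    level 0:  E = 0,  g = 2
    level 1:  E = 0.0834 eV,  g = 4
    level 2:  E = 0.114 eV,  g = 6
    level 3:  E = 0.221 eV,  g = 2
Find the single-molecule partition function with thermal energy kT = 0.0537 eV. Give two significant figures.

Eᵢ/kT = 0, 1.553, 2.123, 4.115.
Z = Σ gᵢe^(−Eᵢ/kT) = 2·e^(−0) + 4·e^(−1.553) + 6·e^(−2.123) + 2·e^(−4.115) = 2.000 + 0.8464 + 0.7180 + 0.03265 = 3.597.

Z = 3.6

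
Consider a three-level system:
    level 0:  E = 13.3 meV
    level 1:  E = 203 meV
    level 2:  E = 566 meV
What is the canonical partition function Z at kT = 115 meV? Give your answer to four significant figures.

Z = 1.069

Eᵢ/kT = 0.115652, 1.76522, 4.92174.
Z = Σ e^(−Eᵢ/kT) = e^(−0.115652) + e^(−1.76522) + e^(−4.92174) = 0.890785 + 0.171149 + 0.00728644 = 1.06922.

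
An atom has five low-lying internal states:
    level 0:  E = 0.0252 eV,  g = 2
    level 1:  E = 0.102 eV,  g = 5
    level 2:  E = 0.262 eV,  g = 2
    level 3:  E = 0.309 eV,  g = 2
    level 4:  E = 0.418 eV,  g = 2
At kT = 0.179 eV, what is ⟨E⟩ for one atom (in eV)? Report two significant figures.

0.12 eV

Eᵢ/kT = 0.1408, 0.5698, 1.464, 1.726, 2.335.
Z = Σ gᵢe^(−Eᵢ/kT) = 2·e^(−0.1408) + 5·e^(−0.5698) + 2·e^(−1.464) + 2·e^(−1.726) + 2·e^(−2.335) = 1.737 + 2.828 + 0.4626 + 0.3560 + 0.1936 = 5.577.
⟨E⟩ = Σ Eᵢ gᵢe^(−Eᵢ/kT) / Z = (0.0252·1.737 + 0.102·2.828 + 0.262·0.4626 + 0.309·0.3560 + 0.418·0.1936) / 5.577 = 0.12 eV.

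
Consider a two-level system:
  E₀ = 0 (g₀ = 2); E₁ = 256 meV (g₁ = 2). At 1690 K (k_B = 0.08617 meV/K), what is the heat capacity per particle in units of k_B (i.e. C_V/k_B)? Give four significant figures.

0.3876

k_BT = 0.08617 × 1690 K = 145.627 meV.
Eᵢ/kT = 0, 1.75792.
Z = Σ gᵢe^(−Eᵢ/kT) = 2·e^(−0) + 2·e^(−1.75792) = 2.00000 + 0.344806 = 2.34481.
⟨E⟩ = 37.6450 meV, ⟨E²⟩ = 9637.12 meV².
C_V/k_B = (⟨E²⟩ − ⟨E⟩²)/(kT)² = (9637.12 − 1417.15)/21207.2 = 0.3876.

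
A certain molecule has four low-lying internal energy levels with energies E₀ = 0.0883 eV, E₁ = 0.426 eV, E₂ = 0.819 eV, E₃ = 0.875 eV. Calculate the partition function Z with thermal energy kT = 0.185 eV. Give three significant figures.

Eᵢ/kT = 0.47730, 2.3027, 4.4270, 4.7297.
Z = Σ e^(−Eᵢ/kT) = e^(−0.47730) + e^(−2.3027) + e^(−4.4270) + e^(−4.7297) = 0.62046 + 0.099989 + 0.011950 + 0.0088291 = 0.74123.

Z = 0.741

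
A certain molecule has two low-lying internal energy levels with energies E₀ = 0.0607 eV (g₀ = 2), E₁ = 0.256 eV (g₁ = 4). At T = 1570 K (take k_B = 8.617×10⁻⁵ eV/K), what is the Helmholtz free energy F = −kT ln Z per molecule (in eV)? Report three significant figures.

-0.0854 eV

k_BT = 8.617×10⁻⁵ × 1570 K = 0.13529 eV.
Eᵢ/kT = 0.44867, 1.8922.
Z = Σ gᵢe^(−Eᵢ/kT) = 2·e^(−0.44867) + 4·e^(−1.8922) = 1.2770 + 0.60296 = 1.8800.
F = −kT ln Z = −0.13529 × ln(1.8800) = −0.13529 × 0.63127 = -0.0854 eV.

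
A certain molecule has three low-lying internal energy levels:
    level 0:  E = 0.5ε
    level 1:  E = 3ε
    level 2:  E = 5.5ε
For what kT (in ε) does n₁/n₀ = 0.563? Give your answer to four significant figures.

4.352 ε

n₁/n₀ = exp[−(E₁−E₀)/kT] = 0.563.
⇒ (E₁−E₀)/kT = ln(1/0.563) = ln(1.77620) = 0.574476.
kT = 2.5ε / 0.574476 = 4.352 ε.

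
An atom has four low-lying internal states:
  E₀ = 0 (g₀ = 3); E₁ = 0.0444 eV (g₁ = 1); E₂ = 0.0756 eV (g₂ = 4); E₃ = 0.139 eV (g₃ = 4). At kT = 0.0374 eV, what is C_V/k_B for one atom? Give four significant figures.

0.7933

Eᵢ/kT = 0, 1.18717, 2.02139, 3.71658.
Z = Σ gᵢe^(−Eᵢ/kT) = 3·e^(−0) + 1·e^(−1.18717) + 4·e^(−2.02139) + 4·e^(−3.71658) = 3.00000 + 0.305083 + 0.529885 + 0.0972680 = 3.93224.
⟨E⟩ = 0.0170705 eV, ⟨E²⟩ = 0.00140104 eV².
C_V/k_B = (⟨E²⟩ − ⟨E⟩²)/(kT)² = (0.00140104 − 0.000291402)/0.00139876 = 0.7933.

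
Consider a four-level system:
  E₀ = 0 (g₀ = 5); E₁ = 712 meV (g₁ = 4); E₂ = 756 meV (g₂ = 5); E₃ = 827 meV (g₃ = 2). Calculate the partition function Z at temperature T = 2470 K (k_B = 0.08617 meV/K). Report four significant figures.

k_BT = 0.08617 × 2470 K = 212.840 meV.
Eᵢ/kT = 0, 3.34524, 3.55196, 3.88555.
Z = Σ gᵢe^(−Eᵢ/kT) = 5·e^(−0) + 4·e^(−3.34524) + 5·e^(−3.55196) + 2·e^(−3.88555) = 5.00000 + 0.141007 + 0.143342 + 0.0410731 = 5.32542.

Z = 5.325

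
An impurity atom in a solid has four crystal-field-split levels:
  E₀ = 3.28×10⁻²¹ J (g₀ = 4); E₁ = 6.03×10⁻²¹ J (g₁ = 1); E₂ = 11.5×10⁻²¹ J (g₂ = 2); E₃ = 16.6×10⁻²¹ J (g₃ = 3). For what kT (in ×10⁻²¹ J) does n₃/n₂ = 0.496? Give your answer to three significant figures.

n₃/n₂ = (g₃/g₂) exp[−(E₃−E₂)/kT] = 0.496.
⇒ (E₃−E₂)/kT = ln((3/2)/0.496) = ln(3.0242) = 1.1066.
kT = 5.1 ×10⁻²¹ J / 1.1066 = 4.61 ×10⁻²¹ J.

4.61 ×10⁻²¹ J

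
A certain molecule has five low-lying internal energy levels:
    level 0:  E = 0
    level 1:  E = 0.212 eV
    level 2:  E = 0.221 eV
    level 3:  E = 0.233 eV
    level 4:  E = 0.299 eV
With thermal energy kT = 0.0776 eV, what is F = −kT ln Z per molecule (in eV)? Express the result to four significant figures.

Eᵢ/kT = 0, 2.73196, 2.84794, 3.00258, 3.85309.
Z = Σ e^(−Eᵢ/kT) = e^(−0) + e^(−2.73196) + e^(−2.84794) + e^(−3.00258) + e^(−3.85309) = 1.00000 + 0.0650916 + 0.0579636 + 0.0496588 + 0.0212141 = 1.19393.
F = −kT ln Z = −0.0776 × ln(1.19393) = −0.0776 × 0.177250 = -0.01375 eV.

-0.01375 eV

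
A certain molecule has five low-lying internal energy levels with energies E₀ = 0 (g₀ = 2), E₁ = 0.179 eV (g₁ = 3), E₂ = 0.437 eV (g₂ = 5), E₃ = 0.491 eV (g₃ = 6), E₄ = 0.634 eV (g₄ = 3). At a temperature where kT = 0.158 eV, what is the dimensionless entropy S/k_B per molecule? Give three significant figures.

2.12

Eᵢ/kT = 0, 1.1329, 2.7658, 3.1076, 4.0127.
Z = Σ gᵢe^(−Eᵢ/kT) = 2·e^(−0) + 3·e^(−1.1329) + 5·e^(−2.7658) + 6·e^(−3.1076) + 3·e^(−4.0127) = 2.0000 + 0.96629 + 0.31463 + 0.26825 + 0.054254 = 3.6034.
⟨E⟩ = Σ EᵢPᵢ = 0.13225 eV.
S/k_B = ln Z + ⟨E⟩/kT = ln(3.6034) + 0.13225/0.158 = 1.2819 + 0.83703 = 2.12.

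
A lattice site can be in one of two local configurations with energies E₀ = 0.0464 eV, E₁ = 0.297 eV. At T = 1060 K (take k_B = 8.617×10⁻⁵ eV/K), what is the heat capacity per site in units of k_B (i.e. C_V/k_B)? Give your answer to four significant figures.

0.4275

k_BT = 8.617×10⁻⁵ × 1060 K = 0.0913402 eV.
Eᵢ/kT = 0.507991, 3.25158.
Z = Σ e^(−Eᵢ/kT) = e^(−0.507991) + e^(−3.25158) = 0.601703 + 0.0387130 = 0.640416.
⟨E⟩ = 0.0615487 eV, ⟨E²⟩ = 0.00735503 eV².
C_V/k_B = (⟨E²⟩ − ⟨E⟩²)/(kT)² = (0.00735503 − 0.00378824)/0.00834303 = 0.4275.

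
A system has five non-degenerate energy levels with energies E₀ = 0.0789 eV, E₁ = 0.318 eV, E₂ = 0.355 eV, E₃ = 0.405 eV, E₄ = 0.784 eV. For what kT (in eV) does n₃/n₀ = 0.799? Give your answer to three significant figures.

1.45 eV

n₃/n₀ = exp[−(E₃−E₀)/kT] = 0.799.
⇒ (E₃−E₀)/kT = ln(1/0.799) = ln(1.2516) = 0.22442.
kT = 0.3261 eV / 0.22442 = 1.45 eV.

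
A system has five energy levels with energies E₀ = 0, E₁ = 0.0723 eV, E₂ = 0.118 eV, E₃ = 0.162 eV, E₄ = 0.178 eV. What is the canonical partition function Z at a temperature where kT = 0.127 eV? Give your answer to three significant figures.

Eᵢ/kT = 0, 0.56929, 0.92913, 1.2756, 1.4016.
Z = Σ e^(−Eᵢ/kT) = e^(−0) + e^(−0.56929) + e^(−0.92913) + e^(−1.2756) + e^(−1.4016) = 1.0000 + 0.56593 + 0.39490 + 0.27926 + 0.24620 = 2.4863.

Z = 2.49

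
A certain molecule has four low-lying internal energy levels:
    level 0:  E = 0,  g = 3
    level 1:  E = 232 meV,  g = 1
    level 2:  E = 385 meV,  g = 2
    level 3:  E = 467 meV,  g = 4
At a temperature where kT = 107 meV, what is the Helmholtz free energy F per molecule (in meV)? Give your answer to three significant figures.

Eᵢ/kT = 0, 2.1682, 3.5981, 4.3645.
Z = Σ gᵢe^(−Eᵢ/kT) = 3·e^(−0) + 1·e^(−2.1682) + 2·e^(−3.5981) + 4·e^(−4.3645) = 3.0000 + 0.11438 + 0.054751 + 0.050884 = 3.2200.
F = −kT ln Z = −107 × ln(3.2200) = −107 × 1.1694 = -125 meV.

-125 meV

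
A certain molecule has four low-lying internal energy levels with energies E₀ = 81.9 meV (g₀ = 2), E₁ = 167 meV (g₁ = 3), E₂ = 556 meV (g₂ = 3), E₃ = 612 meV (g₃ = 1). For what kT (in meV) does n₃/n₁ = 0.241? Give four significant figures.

n₃/n₁ = (g₃/g₁) exp[−(E₃−E₁)/kT] = 0.241.
⇒ (E₃−E₁)/kT = ln((1/3)/0.241) = ln(1.38313) = 0.324349.
kT = 445 meV / 0.324349 = 1372 meV.

1372 meV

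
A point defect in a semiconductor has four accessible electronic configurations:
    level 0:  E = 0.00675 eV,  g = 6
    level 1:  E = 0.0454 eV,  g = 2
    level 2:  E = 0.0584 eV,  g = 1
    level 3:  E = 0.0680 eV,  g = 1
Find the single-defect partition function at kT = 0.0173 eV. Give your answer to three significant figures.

Eᵢ/kT = 0.39017, 2.6243, 3.3757, 3.9306.
Z = Σ gᵢe^(−Eᵢ/kT) = 6·e^(−0.39017) + 2·e^(−2.6243) + 1·e^(−3.3757) + 1·e^(−3.9306) = 4.0617 + 0.14498 + 0.034194 + 0.019632 = 4.2605.

Z = 4.26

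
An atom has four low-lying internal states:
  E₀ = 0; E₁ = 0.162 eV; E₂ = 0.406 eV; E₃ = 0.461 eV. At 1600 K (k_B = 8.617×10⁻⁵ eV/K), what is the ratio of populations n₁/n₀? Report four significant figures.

0.3088

k_BT = 8.617×10⁻⁵ × 1600 K = 0.137872 eV.
n₁/n₀ = exp[−(E₁−E₀)/kT] = exp(−(0.162 eV)/(0.137872 eV)) = exp(-1.17500) = 0.3088.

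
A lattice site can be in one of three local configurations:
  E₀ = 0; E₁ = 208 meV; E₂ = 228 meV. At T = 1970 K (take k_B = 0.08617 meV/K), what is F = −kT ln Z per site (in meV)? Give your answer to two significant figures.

k_BT = 0.08617 × 1970 K = 169.8 meV.
Eᵢ/kT = 0, 1.225, 1.343.
Z = Σ e^(−Eᵢ/kT) = e^(−0) + e^(−1.225) + e^(−1.343) = 1.000 + 0.2938 + 0.2611 = 1.555.
F = −kT ln Z = −169.8 × ln(1.555) = −169.8 × 0.4415 = -75 meV.

-75 meV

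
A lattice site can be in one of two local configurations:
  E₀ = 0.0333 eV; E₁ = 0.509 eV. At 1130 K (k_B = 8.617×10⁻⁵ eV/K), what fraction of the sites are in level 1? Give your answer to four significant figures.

0.007500

k_BT = 8.617×10⁻⁵ × 1130 K = 0.0973721 eV.
Eᵢ/kT = 0.341987, 5.22737.
Z = Σ e^(−Eᵢ/kT) = e^(−0.341987) + e^(−5.22737) = 0.710357 + 0.00536762 = 0.715725.
P₁ = e^(−E₁/kT) / Z = 0.00536762/0.715725 = 0.007500.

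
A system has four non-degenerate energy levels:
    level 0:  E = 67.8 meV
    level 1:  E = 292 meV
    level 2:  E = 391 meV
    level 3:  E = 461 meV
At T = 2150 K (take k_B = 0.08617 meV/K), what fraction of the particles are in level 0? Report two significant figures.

0.63

k_BT = 0.08617 × 2150 K = 185.3 meV.
Eᵢ/kT = 0.3659, 1.576, 2.110, 2.488.
Z = Σ e^(−Eᵢ/kT) = e^(−0.3659) + e^(−1.576) + e^(−2.110) + e^(−2.488) = 0.6936 + 0.2068 + 0.1212 + 0.08308 = 1.105.
P₀ = e^(−E₀/kT) / Z = 0.6936/1.105 = 0.63.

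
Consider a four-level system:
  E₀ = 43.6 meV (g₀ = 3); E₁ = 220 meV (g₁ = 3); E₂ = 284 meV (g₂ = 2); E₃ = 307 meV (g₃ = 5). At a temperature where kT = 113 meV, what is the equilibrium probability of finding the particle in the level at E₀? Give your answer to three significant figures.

Eᵢ/kT = 0.38584, 1.9469, 2.5133, 2.7168.
Z = Σ gᵢe^(−Eᵢ/kT) = 3·e^(−0.38584) + 3·e^(−1.9469) + 2·e^(−2.5133) + 5·e^(−2.7168) = 2.0396 + 0.42815 + 0.16200 + 0.33043 = 2.9602.
P₀ = g₀ e^(−E₀/kT) / Z = 2.0396/2.9602 = 0.689.

0.689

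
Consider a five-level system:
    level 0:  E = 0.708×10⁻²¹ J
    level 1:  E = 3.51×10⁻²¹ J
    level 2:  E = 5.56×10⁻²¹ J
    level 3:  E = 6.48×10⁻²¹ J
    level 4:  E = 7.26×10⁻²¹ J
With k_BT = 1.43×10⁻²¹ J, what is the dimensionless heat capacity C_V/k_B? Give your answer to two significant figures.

1.0

Eᵢ/kT = 0.4951, 2.455, 3.888, 4.531, 5.077.
Z = Σ e^(−Eᵢ/kT) = e^(−0.4951) + e^(−2.455) + e^(−3.888) + e^(−4.531) + e^(−5.077) = 0.6095 + 0.08586 + 0.02049 + 0.01077 + 0.006239 = 0.7329.
⟨E⟩ = 1.312, ⟨E²⟩ = 3.790.
C_V/k_B = (⟨E²⟩ − ⟨E⟩²)/(kT)² = (3.790 − 1.721)/2.045 = 1.0.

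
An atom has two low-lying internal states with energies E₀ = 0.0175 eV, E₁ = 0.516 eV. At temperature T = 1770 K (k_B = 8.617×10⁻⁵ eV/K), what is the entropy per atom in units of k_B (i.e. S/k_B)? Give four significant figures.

k_BT = 8.617×10⁻⁵ × 1770 K = 0.152521 eV.
Eᵢ/kT = 0.114738, 3.38314.
Z = Σ e^(−Eᵢ/kT) = e^(−0.114738) + e^(−3.38314) = 0.891600 + 0.0339407 = 0.925541.
⟨E⟩ = Σ EᵢPᵢ = 0.0357806 eV.
S/k_B = ln Z + ⟨E⟩/kT = ln(0.925541) + 0.0357806/0.152521 = -0.0773768 + 0.234595 = 0.1572.

0.1572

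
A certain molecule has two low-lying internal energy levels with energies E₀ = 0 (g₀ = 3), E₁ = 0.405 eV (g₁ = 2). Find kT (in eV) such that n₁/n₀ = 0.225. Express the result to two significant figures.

0.37 eV

n₁/n₀ = (g₁/g₀) exp[−(E₁−E₀)/kT] = 0.225.
⇒ (E₁−E₀)/kT = ln((2/3)/0.225) = ln(2.963) = 1.086.
kT = 0.405 eV / 1.086 = 0.37 eV.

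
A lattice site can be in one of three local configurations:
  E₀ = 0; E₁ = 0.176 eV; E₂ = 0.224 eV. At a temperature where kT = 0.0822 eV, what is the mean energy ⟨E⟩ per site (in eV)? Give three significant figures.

0.0299 eV

Eᵢ/kT = 0, 2.1411, 2.7251.
Z = Σ e^(−Eᵢ/kT) = e^(−0) + e^(−2.1411) + e^(−2.7251) = 1.0000 + 0.11753 + 0.065540 = 1.1831.
⟨E⟩ = Σ Eᵢ e^(−Eᵢ/kT) / Z = (0·1.0000 + 0.176·0.11753 + 0.224·0.065540) / 1.1831 = 0.0299 eV.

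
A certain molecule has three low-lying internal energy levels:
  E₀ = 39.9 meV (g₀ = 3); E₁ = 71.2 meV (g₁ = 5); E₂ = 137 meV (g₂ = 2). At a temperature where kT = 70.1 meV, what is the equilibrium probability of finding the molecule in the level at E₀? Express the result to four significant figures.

Eᵢ/kT = 0.569187, 1.01569, 1.95435.
Z = Σ gᵢe^(−Eᵢ/kT) = 3·e^(−0.569187) + 5·e^(−1.01569) + 2·e^(−1.95435) = 1.69796 + 1.81076 + 0.283313 = 3.79203.
P₀ = g₀ e^(−E₀/kT) / Z = 1.69796/3.79203 = 0.4478.

0.4478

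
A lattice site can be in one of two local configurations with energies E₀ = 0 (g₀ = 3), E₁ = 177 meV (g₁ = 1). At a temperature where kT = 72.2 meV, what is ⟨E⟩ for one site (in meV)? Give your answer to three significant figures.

4.94 meV

Eᵢ/kT = 0, 2.4515.
Z = Σ gᵢe^(−Eᵢ/kT) = 3·e^(−0) + 1·e^(−2.4515) = 3.0000 + 0.086164 = 3.0862.
⟨E⟩ = Σ Eᵢ gᵢe^(−Eᵢ/kT) / Z = (0·3.0000 + 177·0.086164) / 3.0862 = 4.94 meV.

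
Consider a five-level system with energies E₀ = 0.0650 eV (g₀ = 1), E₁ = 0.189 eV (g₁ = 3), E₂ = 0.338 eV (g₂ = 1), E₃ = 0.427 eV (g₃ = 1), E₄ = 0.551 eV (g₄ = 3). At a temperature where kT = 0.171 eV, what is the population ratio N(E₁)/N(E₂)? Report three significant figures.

7.17

n₁/n₂ = (g₁/g₂) exp[−(E₁−E₂)/kT] = (3/1) × exp(−(-0.149 eV)/(0.171 eV)) = (3/1) × exp(0.87135) = 7.17.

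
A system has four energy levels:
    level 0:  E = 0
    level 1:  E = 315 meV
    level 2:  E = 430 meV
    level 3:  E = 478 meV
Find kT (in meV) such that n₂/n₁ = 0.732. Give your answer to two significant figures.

370 meV

n₂/n₁ = exp[−(E₂−E₁)/kT] = 0.732.
⇒ (E₂−E₁)/kT = ln(1/0.732) = ln(1.366) = 0.3119.
kT = 115 meV / 0.3119 = 370 meV.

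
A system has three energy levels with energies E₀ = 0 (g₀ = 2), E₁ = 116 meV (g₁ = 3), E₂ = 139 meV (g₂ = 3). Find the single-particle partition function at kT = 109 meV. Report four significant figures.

Z = 3.873

Eᵢ/kT = 0, 1.06422, 1.27523.
Z = Σ gᵢe^(−Eᵢ/kT) = 2·e^(−0) + 3·e^(−1.06422) + 3·e^(−1.27523) = 2.00000 + 1.03499 + 0.838100 = 3.87309.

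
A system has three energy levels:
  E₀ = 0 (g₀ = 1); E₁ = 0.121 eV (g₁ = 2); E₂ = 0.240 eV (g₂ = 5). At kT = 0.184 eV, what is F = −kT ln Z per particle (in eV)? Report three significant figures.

-0.225 eV

Eᵢ/kT = 0, 0.65761, 1.3043.
Z = Σ gᵢe^(−Eᵢ/kT) = 1·e^(−0) + 2·e^(−0.65761) + 5·e^(−1.3043) = 1.0000 + 1.0362 + 1.3568 = 3.3930.
F = −kT ln Z = −0.184 × ln(3.3930) = −0.184 × 1.2217 = -0.225 eV.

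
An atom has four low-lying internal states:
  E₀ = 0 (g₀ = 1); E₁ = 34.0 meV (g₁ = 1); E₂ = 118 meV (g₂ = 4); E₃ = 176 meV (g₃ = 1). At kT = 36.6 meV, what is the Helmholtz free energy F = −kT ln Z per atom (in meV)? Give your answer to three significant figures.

-16.3 meV

Eᵢ/kT = 0, 0.92896, 3.2240, 4.8087.
Z = Σ gᵢe^(−Eᵢ/kT) = 1·e^(−0) + 1·e^(−0.92896) + 4·e^(−3.2240) + 1·e^(−4.8087) = 1.0000 + 0.39496 + 0.15918 + 0.0081585 = 1.5623.
F = −kT ln Z = −36.6 × ln(1.5623) = −36.6 × 0.44616 = -16.3 meV.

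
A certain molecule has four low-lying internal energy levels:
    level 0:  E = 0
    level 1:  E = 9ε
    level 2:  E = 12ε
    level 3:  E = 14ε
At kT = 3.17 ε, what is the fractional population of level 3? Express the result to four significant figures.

Eᵢ/kT = 0, 2.83912, 3.78549, 4.41640.
Z = Σ e^(−Eᵢ/kT) = e^(−0) + e^(−2.83912) + e^(−3.78549) + e^(−4.41640) = 1.00000 + 0.0584771 + 0.0226977 + 0.0120776 = 1.09325.
P₃ = e^(−E₃/kT) / Z = 0.0120776/1.09325 = 0.01105.

0.01105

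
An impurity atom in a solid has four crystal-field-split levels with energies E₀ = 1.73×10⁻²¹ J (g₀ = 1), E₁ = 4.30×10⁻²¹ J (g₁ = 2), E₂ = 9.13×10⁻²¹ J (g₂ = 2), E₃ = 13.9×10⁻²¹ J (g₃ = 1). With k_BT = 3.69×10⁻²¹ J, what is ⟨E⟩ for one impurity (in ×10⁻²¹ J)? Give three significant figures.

3.90 ×10⁻²¹ J

Eᵢ/kT = 0.46883, 1.1653, 2.4743, 3.7669.
Z = Σ gᵢe^(−Eᵢ/kT) = 1·e^(−0.46883) + 2·e^(−1.1653) + 2·e^(−2.4743) + 1·e^(−3.7669) = 0.62573 + 0.62366 + 0.16844 + 0.023124 = 1.4410.
⟨E⟩ = Σ Eᵢ gᵢe^(−Eᵢ/kT) / Z = (1.73·0.62573 + 4.30·0.62366 + 9.13·0.16844 + 13.9·0.023124) / 1.4410 = 3.90 ×10⁻²¹ J.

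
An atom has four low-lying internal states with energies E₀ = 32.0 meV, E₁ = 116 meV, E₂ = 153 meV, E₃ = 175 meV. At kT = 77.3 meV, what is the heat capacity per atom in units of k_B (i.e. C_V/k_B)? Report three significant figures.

0.516

Eᵢ/kT = 0.41397, 1.5006, 1.9793, 2.2639.
Z = Σ e^(−Eᵢ/kT) = e^(−0.41397) + e^(−1.5006) + e^(−1.9793) + e^(−2.2639) = 0.66102 + 0.22300 + 0.13817 + 0.10394 = 1.1261.
⟨E⟩ = 76.681 meV, ⟨E²⟩ = 8964.7 meV².
C_V/k_B = (⟨E²⟩ − ⟨E⟩²)/(kT)² = (8964.7 − 5880.0)/5975.3 = 0.516.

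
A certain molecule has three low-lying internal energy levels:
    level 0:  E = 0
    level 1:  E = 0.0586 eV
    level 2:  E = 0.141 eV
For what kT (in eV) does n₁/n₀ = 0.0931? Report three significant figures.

n₁/n₀ = exp[−(E₁−E₀)/kT] = 0.0931.
⇒ (E₁−E₀)/kT = ln(1/0.0931) = ln(10.741) = 2.3741.
kT = 0.0586 eV / 2.3741 = 0.0247 eV.

0.0247 eV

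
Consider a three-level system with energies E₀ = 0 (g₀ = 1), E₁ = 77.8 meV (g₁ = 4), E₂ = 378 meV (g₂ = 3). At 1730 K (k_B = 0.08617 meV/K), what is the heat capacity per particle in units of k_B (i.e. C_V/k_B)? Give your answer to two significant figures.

0.34

k_BT = 0.08617 × 1730 K = 149.1 meV.
Eᵢ/kT = 0, 0.5218, 2.535.
Z = Σ gᵢe^(−Eᵢ/kT) = 1·e^(−0) + 4·e^(−0.5218) + 3·e^(−2.535) = 1.000 + 2.374 + 0.2378 = 3.612.
⟨E⟩ = 76.02 meV, ⟨E²⟩ = 13390 meV².
C_V/k_B = (⟨E²⟩ − ⟨E⟩²)/(kT)² = (13390 − 5779)/22230 = 0.34.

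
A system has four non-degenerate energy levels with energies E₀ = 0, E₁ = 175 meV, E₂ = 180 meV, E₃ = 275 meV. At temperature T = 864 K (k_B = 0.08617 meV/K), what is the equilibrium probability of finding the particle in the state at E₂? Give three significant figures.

0.0737

k_BT = 0.08617 × 864 K = 74.451 meV.
Eᵢ/kT = 0, 2.3505, 2.4177, 3.6937.
Z = Σ e^(−Eᵢ/kT) = e^(−0) + e^(−2.3505) + e^(−2.4177) + e^(−3.6937) = 1.0000 + 0.095321 + 0.089126 + 0.024880 = 1.2093.
P₂ = e^(−E₂/kT) / Z = 0.089126/1.2093 = 0.0737.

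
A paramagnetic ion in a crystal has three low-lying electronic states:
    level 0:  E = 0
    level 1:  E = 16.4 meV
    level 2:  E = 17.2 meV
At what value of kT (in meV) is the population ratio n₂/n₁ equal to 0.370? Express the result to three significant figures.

n₂/n₁ = exp[−(E₂−E₁)/kT] = 0.370.
⇒ (E₂−E₁)/kT = ln(1/0.370) = ln(2.7027) = 0.99425.
kT = 0.8 meV / 0.99425 = 0.805 meV.

0.805 meV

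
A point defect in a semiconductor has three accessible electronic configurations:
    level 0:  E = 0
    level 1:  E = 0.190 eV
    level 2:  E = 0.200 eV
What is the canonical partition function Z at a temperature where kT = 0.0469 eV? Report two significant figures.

Eᵢ/kT = 0, 4.051, 4.264.
Z = Σ e^(−Eᵢ/kT) = e^(−0) + e^(−4.051) + e^(−4.264) = 1.000 + 0.01740 + 0.01407 = 1.031.

Z = 1.0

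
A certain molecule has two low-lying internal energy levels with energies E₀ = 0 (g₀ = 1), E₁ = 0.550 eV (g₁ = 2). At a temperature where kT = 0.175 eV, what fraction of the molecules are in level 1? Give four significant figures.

Eᵢ/kT = 0, 3.14286.
Z = Σ gᵢe^(−Eᵢ/kT) = 1·e^(−0) + 2·e^(−3.14286) = 1.00000 + 0.0863184 = 1.08632.
P₁ = g₁ e^(−E₁/kT) / Z = 0.0863184/1.08632 = 0.07946.

0.07946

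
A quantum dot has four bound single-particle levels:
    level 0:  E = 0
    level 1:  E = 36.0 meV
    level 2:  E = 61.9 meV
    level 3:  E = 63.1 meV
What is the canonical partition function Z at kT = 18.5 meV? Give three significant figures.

Z = 1.21

Eᵢ/kT = 0, 1.9459, 3.3459, 3.4108.
Z = Σ e^(−Eᵢ/kT) = e^(−0) + e^(−1.9459) + e^(−3.3459) + e^(−3.4108) = 1.0000 + 0.14286 + 0.035228 + 0.033015 = 1.2111.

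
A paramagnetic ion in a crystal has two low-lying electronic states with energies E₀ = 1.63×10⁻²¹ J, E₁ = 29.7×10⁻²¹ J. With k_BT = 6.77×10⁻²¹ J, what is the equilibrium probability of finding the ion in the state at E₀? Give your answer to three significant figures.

Eᵢ/kT = 0.24077, 4.3870.
Z = Σ e^(−Eᵢ/kT) = e^(−0.24077) + e^(−4.3870) = 0.78602 + 0.012438 = 0.79846.
P₀ = e^(−E₀/kT) / Z = 0.78602/0.79846 = 0.984.

0.984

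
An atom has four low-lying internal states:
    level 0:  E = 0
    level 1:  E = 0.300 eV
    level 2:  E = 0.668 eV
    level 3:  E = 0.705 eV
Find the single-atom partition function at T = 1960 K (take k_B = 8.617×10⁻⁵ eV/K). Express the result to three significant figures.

Z = 1.20

k_BT = 8.617×10⁻⁵ × 1960 K = 0.16889 eV.
Eᵢ/kT = 0, 1.7763, 3.9552, 4.1743.
Z = Σ e^(−Eᵢ/kT) = e^(−0) + e^(−1.7763) + e^(−3.9552) + e^(−4.1743) = 1.0000 + 0.16926 + 0.019155 + 0.015386 = 1.2038.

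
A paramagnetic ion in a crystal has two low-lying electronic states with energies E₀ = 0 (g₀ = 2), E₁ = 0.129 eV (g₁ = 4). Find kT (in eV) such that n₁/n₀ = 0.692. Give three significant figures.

n₁/n₀ = (g₁/g₀) exp[−(E₁−E₀)/kT] = 0.692.
⇒ (E₁−E₀)/kT = ln((4/2)/0.692) = ln(2.8902) = 1.0613.
kT = 0.129 eV / 1.0613 = 0.122 eV.

0.122 eV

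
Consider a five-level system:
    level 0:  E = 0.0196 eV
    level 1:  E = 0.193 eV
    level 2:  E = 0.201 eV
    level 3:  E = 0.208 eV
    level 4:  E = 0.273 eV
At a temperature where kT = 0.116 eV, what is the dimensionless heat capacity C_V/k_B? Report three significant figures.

0.691

Eᵢ/kT = 0.16897, 1.6638, 1.7328, 1.7931, 2.3534.
Z = Σ e^(−Eᵢ/kT) = e^(−0.16897) + e^(−1.6638) + e^(−1.7328) + e^(−1.7931) + e^(−2.3534) = 0.84453 + 0.18942 + 0.17679 + 0.16644 + 0.095045 = 1.4722.
⟨E⟩ = 0.10135 eV, ⟨E²⟩ = 0.019567 eV².
C_V/k_B = (⟨E²⟩ − ⟨E⟩²)/(kT)² = (0.019567 − 0.010272)/0.013456 = 0.691.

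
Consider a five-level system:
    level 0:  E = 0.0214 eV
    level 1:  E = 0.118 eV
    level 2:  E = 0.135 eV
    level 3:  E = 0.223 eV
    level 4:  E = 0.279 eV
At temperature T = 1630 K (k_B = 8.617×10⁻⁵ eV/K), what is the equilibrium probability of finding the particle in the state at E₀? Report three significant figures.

0.426

k_BT = 8.617×10⁻⁵ × 1630 K = 0.14046 eV.
Eᵢ/kT = 0.15236, 0.84010, 0.96113, 1.5876, 1.9863.
Z = Σ e^(−Eᵢ/kT) = e^(−0.15236) + e^(−0.84010) + e^(−0.96113) + e^(−1.5876) + e^(−1.9863) = 0.85868 + 0.43167 + 0.38246 + 0.20442 + 0.13720 = 2.0144.
P₀ = e^(−E₀/kT) / Z = 0.85868/2.0144 = 0.426.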